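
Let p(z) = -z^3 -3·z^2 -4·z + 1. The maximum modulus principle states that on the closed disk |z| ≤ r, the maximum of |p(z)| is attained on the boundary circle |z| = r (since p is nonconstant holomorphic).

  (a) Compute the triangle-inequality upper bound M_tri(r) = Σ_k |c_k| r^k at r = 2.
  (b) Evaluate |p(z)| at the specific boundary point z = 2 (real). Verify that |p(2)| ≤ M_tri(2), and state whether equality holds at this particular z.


Coefficients: c_0 = 1, c_1 = -4, c_2 = -3, c_3 = -1. Radius r = 2.
Part (a). Triangle bound: M_tri(r) = Σ_k |c_k| r^k
  = |1|·2^0 + |-4|·2^1 + |-3|·2^2 + |-1|·2^3
  = 1 + 8 + 12 + 8 = 29.
This bounds M(r) := max_{|z|=r} |p(z)| from above; equality holds iff all terms c_k z^k can be made to align in phase at a single z on |z|=r.
Part (b). At z = 2 (real, on the circle |z| = r):
  p(2) = (1)·2^0 + (-4)·2^1 + (-3)·2^2 + (-1)·2^3 = -27.
  |p(2)| = 27.
Check: |p(2)| = 27 ≤ 29 = M_tri(2). ✓ Equality does not hold at z = 2 (the coefficients have mixed signs, so the terms do not all align in phase there).

M_tri(2) = 29; |p(2)| = 27; equality at z=2: no.


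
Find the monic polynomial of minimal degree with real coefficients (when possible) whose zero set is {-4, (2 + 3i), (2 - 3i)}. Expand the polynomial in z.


The polynomial is p(z) = ∏_{α ∈ S} (z − α), where S = {-4, (2 + 3i), (2 - 3i)}.
Expanding the product yields: p(z) = z^3 -3·z + 52.
Note conjugate pairs combine to real quadratics: (z − (2+3i))(z − (2−3i)) = z² − 4z + 13.
The resulting polynomial has degree 3 and real coefficients as required.

p(z) = z^3 -3·z + 52.


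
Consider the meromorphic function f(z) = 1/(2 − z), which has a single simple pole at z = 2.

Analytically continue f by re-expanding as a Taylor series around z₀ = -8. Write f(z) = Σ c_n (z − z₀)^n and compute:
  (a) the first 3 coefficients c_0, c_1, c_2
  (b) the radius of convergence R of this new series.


Let w = z − z₀, so z = z₀ + w.
Then 2 − z = 2 − (z₀ + w) = (2 − z₀) − w = 10 − w.
f(z) = 1/(10 − w) = (1/(10)) · 1/(1 − w/(10)) = Σ_{n≥0} w^n / (10)^(n+1).
So c_n = 1/(10)^(n+1):
  c_0 = 1/(10)^1 = 1/10.
  c_1 = 1/(10)^2 = 1/100.
  c_2 = 1/(10)^3 = 1/1000.
The series is valid for |w/d| < 1, i.e. |z − z₀| < |d|.
Radius of convergence: R = |2 − z₀| = |10| = 10 (distance from z₀ to the singularity z = 2).

c_0 = 1/10, c_1 = 1/100, c_2 = 1/1000; R = 10.


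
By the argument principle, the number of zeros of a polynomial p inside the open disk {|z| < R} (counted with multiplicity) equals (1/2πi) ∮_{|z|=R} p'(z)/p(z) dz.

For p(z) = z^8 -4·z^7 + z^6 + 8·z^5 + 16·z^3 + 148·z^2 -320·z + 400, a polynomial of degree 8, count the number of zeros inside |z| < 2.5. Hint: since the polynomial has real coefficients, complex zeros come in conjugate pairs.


The zeros of p are: (0 + 2i), (0 - 2i), (1 + 1i), (1 - 1i), (-2 + 1i), (-2 - 1i), (3 + 1i), (3 - 1i).
Their magnitudes are: 2, 2, 1.414, 1.414, 2.236, 2.236, 3.162, 3.162.
Zeros with |z| < R = 2.5: (0 + 2i), (0 - 2i), (1 + 1i), (1 - 1i), (-2 + 1i), (-2 - 1i).
Count = 6.
By the argument principle, (1/2πi) ∮_{|z|=R} p'(z)/p(z) dz equals exactly this count.

Number of zeros inside |z| < 2.5: 6.


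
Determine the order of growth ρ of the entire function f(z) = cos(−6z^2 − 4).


Write cos(w) = (e^{iw} ± e^{−iw})/(2 or 2i), so |cos(w)| ≤ e^{|w|}. With w = −6z^2 − 4, |w| ≤ 6r^2 + 4 on |z|=r, giving M(r) ≤ e^{6r^2 + 4} and ρ ≤ 2. For the lower bound, choose z on |z|=r with -6z^2 purely imaginary of modulus 6r^2; then |cos(−6z^2 − 4)| grows like e^{6r^2}/2, so ρ ≥ 2. Hence ρ = 2.
Therefore ρ = 2.

Order ρ = 2.


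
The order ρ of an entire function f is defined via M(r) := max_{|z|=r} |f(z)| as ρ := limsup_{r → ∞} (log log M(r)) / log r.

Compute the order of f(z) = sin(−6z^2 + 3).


Write sin(w) = (e^{iw} ± e^{−iw})/(2 or 2i), so |sin(w)| ≤ e^{|w|}. With w = −6z^2 + 3, |w| ≤ 6r^2 + 3 on |z|=r, giving M(r) ≤ e^{6r^2 + 3} and ρ ≤ 2. For the lower bound, choose z on |z|=r with -6z^2 purely imaginary of modulus 6r^2; then |sin(−6z^2 + 3)| grows like e^{6r^2}/2, so ρ ≥ 2. Hence ρ = 2.
Therefore ρ = 2.

Order ρ = 2.


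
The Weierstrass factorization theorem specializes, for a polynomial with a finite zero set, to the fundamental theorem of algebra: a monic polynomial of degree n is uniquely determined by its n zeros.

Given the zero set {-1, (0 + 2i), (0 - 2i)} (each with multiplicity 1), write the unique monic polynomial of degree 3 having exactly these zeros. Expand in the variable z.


The polynomial is p(z) = ∏_{α ∈ S} (z − α), where S = {-1, (0 + 2i), (0 - 2i)}.
Expanding the product yields: p(z) = z^3 + z^2 + 4·z + 4.
Note conjugate pairs combine to real quadratics: (z − (0+2i))(z − (0−2i)) = z² + 4.
The resulting polynomial has degree 3 and real coefficients as required.

p(z) = z^3 + z^2 + 4·z + 4.


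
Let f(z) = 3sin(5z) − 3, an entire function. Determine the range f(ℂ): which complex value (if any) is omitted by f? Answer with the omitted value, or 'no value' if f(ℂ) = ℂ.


Little Picard bounds the complement of f(ℂ) to at most one point.
sin is entire and surjective onto ℂ: for every w ∈ ℂ, sin(ζ) = w has a solution ζ ∈ ℂ (e.g., via the complex inverse arcsin). With ζ = 5z this gives z = ζ/(5). Then 3·sin(5z) takes every value in 3·ℂ = ℂ, and adding -3 is a bijection of ℂ. So f is surjective and omits no value. (Note: only on the real line is sin bounded by [−1, 1].)

Omitted value: no value.


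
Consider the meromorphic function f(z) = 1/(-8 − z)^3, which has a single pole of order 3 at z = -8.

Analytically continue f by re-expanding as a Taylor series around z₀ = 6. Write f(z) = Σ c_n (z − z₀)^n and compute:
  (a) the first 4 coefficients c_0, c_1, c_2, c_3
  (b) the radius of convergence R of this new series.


Let w = z − z₀, so z = z₀ + w.
Then -8 − z = -8 − (z₀ + w) = (-8 − z₀) − w = -14 − w.
f(z) = 1/(-14 − w)^3 = (1/(-14)^3) · (1 − w/(-14))^{−3}.
By the binomial series (1−u)^{−3} = Σ_{n≥0} C(n+2, 2) u^n for |u|<1, with u = w/(-14):
  c_n = C(n+2, 2) / (-14)^(n+3).
  c_0 = 1/(-14)^3 = -1/2744.
  c_1 = 3/(-14)^4 = 3/38416.
  c_2 = 6/(-14)^5 = -3/268912.
  c_3 = 10/(-14)^6 = 5/3764768.
The series is valid for |w/d| < 1, i.e. |z − z₀| < |d|.
Radius of convergence: R = |-8 − z₀| = |-14| = 14 (distance from z₀ to the singularity z = -8).

c_0 = -1/2744, c_1 = 3/38416, c_2 = -3/268912, c_3 = 5/3764768; R = 14.


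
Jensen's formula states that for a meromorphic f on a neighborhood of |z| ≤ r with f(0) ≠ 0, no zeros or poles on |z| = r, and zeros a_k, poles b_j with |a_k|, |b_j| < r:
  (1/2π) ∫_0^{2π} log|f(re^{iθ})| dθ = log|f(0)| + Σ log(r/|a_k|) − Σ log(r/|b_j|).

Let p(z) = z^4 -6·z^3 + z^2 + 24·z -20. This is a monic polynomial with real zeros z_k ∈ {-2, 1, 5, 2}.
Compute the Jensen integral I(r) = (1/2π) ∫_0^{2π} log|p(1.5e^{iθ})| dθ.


Zeros: -2, 1, 2, 5; r = 1.5.
Inside |z| < r: 1. Outside (|z| ≥ r): -2, 2, 5.
p(0) = -20, so log|p(0)| = log(20) = 2.9957.
Apply Jensen: I(r) = log|p(0)| + Σ_k log(r/|z_k|), summed over zeros inside |z| < r.
  log(r/|z_k|) for z_k = 1: log(1.5/1) = 0.4055
  Outside zeros (-2, 2, 5) contribute nothing to the Jensen sum.
Sum over inside zeros: 0.4055.
I(r) = log|p(0)| + (inside sum) = 2.9957 + 0.4055 = 3.4012.
Note: since some zeros are outside |z| ≤ r, the simplified n·log(r) form does NOT apply — only the inside zeros contribute.

I(r) ≈ 3.4012.


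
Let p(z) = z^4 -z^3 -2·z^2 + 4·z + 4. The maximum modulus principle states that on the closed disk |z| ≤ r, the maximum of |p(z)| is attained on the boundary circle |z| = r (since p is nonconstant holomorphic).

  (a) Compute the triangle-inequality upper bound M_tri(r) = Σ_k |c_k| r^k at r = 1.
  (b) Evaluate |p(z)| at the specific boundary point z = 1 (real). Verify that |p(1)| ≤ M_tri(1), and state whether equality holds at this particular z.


Coefficients: c_0 = 4, c_1 = 4, c_2 = -2, c_3 = -1, c_4 = 1. Radius r = 1.
Part (a). Triangle bound: M_tri(r) = Σ_k |c_k| r^k
  = |4|·1^0 + |4|·1^1 + |-2|·1^2 + |-1|·1^3 + |1|·1^4
  = 4 + 4 + 2 + 1 + 1 = 12.
This bounds M(r) := max_{|z|=r} |p(z)| from above; equality holds iff all terms c_k z^k can be made to align in phase at a single z on |z|=r.
Part (b). At z = 1 (real, on the circle |z| = r):
  p(1) = (4)·1^0 + (4)·1^1 + (-2)·1^2 + (-1)·1^3 + (1)·1^4 = 6.
  |p(1)| = 6.
Check: |p(1)| = 6 ≤ 12 = M_tri(1). ✓ Equality does not hold at z = 1 (the coefficients have mixed signs, so the terms do not all align in phase there).

M_tri(1) = 12; |p(1)| = 6; equality at z=1: no.


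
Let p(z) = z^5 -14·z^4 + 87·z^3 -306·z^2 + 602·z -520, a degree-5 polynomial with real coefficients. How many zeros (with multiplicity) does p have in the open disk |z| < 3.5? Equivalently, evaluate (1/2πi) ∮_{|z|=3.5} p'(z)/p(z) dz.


The zeros of p are: (2 + 3i), (2 - 3i), (3 + 1i), (3 - 1i), 4.
Their magnitudes are: 3.606, 3.606, 3.162, 3.162, 4.
Zeros with |z| < R = 3.5: (3 + 1i), (3 - 1i).
Count = 2.
By the argument principle, (1/2πi) ∮_{|z|=R} p'(z)/p(z) dz equals exactly this count.

Number of zeros inside |z| < 3.5: 2.


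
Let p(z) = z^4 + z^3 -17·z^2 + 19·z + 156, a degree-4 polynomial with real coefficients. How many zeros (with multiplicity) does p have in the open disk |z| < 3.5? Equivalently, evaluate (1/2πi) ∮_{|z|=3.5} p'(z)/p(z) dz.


The zeros of p are: (3 + 2i), (3 - 2i), -3, -4.
Their magnitudes are: 3.606, 3.606, 3, 4.
Zeros with |z| < R = 3.5: -3.
Count = 1.
By the argument principle, (1/2πi) ∮_{|z|=R} p'(z)/p(z) dz equals exactly this count.

Number of zeros inside |z| < 3.5: 1.


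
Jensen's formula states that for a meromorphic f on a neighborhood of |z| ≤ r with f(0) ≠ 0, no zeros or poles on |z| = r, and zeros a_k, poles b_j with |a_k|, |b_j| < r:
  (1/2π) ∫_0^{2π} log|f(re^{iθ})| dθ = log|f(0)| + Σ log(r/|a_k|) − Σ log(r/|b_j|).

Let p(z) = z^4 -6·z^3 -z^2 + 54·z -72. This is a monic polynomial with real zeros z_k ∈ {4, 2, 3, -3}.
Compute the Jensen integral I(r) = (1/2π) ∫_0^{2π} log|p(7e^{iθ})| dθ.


Zeros: -3, 2, 3, 4; r = 7.
Inside |z| < r: -3, 2, 3, 4. Outside (|z| ≥ r): ∅.
p(0) = -72, so log|p(0)| = log(72) = 4.2767.
Apply Jensen: I(r) = log|p(0)| + Σ_k log(r/|z_k|), summed over zeros inside |z| < r.
  log(r/|z_k|) for z_k = 4: log(7/4) = 0.5596
  log(r/|z_k|) for z_k = 2: log(7/2) = 1.2528
  log(r/|z_k|) for z_k = 3: log(7/3) = 0.8473
  log(r/|z_k|) for z_k = -3: log(7/3) = 0.8473
Sum over inside zeros: 3.5070.
I(r) = log|p(0)| + (inside sum) = 4.2767 + 3.5070 = 7.7836.
Closed form (all zeros inside, monic): I(r) = n·log(r) = 4·log(7) = 7.7836. ✓

I(r) ≈ 7.7836.


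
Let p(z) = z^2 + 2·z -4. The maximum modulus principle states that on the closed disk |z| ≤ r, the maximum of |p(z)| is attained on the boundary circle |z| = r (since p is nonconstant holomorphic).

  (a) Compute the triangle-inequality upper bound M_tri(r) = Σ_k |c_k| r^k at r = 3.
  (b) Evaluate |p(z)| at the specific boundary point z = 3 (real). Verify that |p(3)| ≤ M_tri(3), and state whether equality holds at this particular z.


Coefficients: c_0 = -4, c_1 = 2, c_2 = 1. Radius r = 3.
Part (a). Triangle bound: M_tri(r) = Σ_k |c_k| r^k
  = |-4|·3^0 + |2|·3^1 + |1|·3^2
  = 4 + 6 + 9 = 19.
This bounds M(r) := max_{|z|=r} |p(z)| from above; equality holds iff all terms c_k z^k can be made to align in phase at a single z on |z|=r.
Part (b). At z = 3 (real, on the circle |z| = r):
  p(3) = (-4)·3^0 + (2)·3^1 + (1)·3^2 = 11.
  |p(3)| = 11.
Check: |p(3)| = 11 ≤ 19 = M_tri(3). ✓ Equality does not hold at z = 3 (the coefficients have mixed signs, so the terms do not all align in phase there).

M_tri(3) = 19; |p(3)| = 11; equality at z=3: no.


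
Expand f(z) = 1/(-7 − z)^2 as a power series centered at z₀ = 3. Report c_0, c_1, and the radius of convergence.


Let w = z − z₀, so z = z₀ + w.
Then -7 − z = -7 − (z₀ + w) = (-7 − z₀) − w = -10 − w.
f(z) = 1/(-10 − w)^2 = (1/(-10)^2) · (1 − w/(-10))^{−2}.
By the binomial series (1−u)^{−2} = Σ_{n≥0} C(n+1, 1) u^n for |u|<1, with u = w/(-10):
  c_n = C(n+1, 1) / (-10)^(n+2).
  c_0 = 1/(-10)^2 = 1/100.
  c_1 = 2/(-10)^3 = -1/500.
The series is valid for |w/d| < 1, i.e. |z − z₀| < |d|.
Radius of convergence: R = |-7 − z₀| = |-10| = 10 (distance from z₀ to the singularity z = -7).

c_0 = 1/100, c_1 = -1/500; R = 10.


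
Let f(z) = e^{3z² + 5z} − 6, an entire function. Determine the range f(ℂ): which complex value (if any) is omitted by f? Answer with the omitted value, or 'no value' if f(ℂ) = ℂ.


Little Picard bounds the complement of f(ℂ) to at most one point.
The exponent g(z) = 3z² + 5z is a nonconstant polynomial, hence surjective onto ℂ. So e^{g(z)} takes every value in {e^w : w ∈ ℂ} = ℂ ∖ {0}. Adding -6 shifts the range to ℂ ∖ {-6}. f omits exactly -6.

Omitted value: -6.


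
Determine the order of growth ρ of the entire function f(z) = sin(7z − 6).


sin(w) is a linear combination of e^{iw} and e^{−iw} (or e^w, e^{−w} in the hyperbolic case), so |sin(w)| ≤ e^{|w|}. With w = 7z − 6, |w| ≤ 7|z| + 6 = 7r + 6 on |z| = r, giving M(r) ≤ e^{7r + 6}, so ρ ≤ 1. On a suitable ray (z = it for sin/cos; z = t for sinh/cosh, t real → ∞), |sin(7z − 6)| grows like e^{7|t|}/2, so ρ ≥ 1. Hence ρ = 1.
Therefore ρ = 1.

Order ρ = 1.


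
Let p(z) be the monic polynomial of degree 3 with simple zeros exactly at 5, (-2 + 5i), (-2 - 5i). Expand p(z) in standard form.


The polynomial is p(z) = ∏_{α ∈ S} (z − α), where S = {5, (-2 + 5i), (-2 - 5i)}.
Expanding the product yields: p(z) = z^3 -z^2 + 9·z -145.
Note conjugate pairs combine to real quadratics: (z − (-2+5i))(z − (-2−5i)) = z² + 4z + 29.
The resulting polynomial has degree 3 and real coefficients as required.

p(z) = z^3 -z^2 + 9·z -145.


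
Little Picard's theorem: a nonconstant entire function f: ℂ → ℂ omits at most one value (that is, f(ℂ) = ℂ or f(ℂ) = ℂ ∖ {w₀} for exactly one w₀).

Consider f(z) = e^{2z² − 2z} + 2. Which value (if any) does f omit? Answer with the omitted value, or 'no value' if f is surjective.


Little Picard bounds the complement of f(ℂ) to at most one point.
The exponent g(z) = 2z² − 2z is a nonconstant polynomial, hence surjective onto ℂ. So e^{g(z)} takes every value in {e^w : w ∈ ℂ} = ℂ ∖ {0}. Adding 2 shifts the range to ℂ ∖ {2}. f omits exactly 2.

Omitted value: 2.


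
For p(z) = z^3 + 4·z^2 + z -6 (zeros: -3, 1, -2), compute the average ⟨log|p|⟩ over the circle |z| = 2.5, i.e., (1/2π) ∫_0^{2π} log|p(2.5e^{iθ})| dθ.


Zeros: -3, -2, 1; r = 2.5.
Inside |z| < r: -2, 1. Outside (|z| ≥ r): -3.
p(0) = -6, so log|p(0)| = log(6) = 1.7918.
Apply Jensen: I(r) = log|p(0)| + Σ_k log(r/|z_k|), summed over zeros inside |z| < r.
  log(r/|z_k|) for z_k = 1: log(2.5/1) = 0.9163
  log(r/|z_k|) for z_k = -2: log(2.5/2) = 0.2231
  Outside zeros (-3) contribute nothing to the Jensen sum.
Sum over inside zeros: 1.1394.
I(r) = log|p(0)| + (inside sum) = 1.7918 + 1.1394 = 2.9312.
Note: since some zeros are outside |z| ≤ r, the simplified n·log(r) form does NOT apply — only the inside zeros contribute.

I(r) ≈ 2.9312.


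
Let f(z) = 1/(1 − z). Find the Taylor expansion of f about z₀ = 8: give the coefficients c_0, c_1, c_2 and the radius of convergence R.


Let w = z − z₀, so z = z₀ + w.
Then 1 − z = 1 − (z₀ + w) = (1 − z₀) − w = -7 − w.
f(z) = 1/(-7 − w) = (1/(-7)) · 1/(1 − w/(-7)) = Σ_{n≥0} w^n / (-7)^(n+1).
So c_n = 1/(-7)^(n+1):
  c_0 = 1/(-7)^1 = -1/7.
  c_1 = 1/(-7)^2 = 1/49.
  c_2 = 1/(-7)^3 = -1/343.
The series is valid for |w/d| < 1, i.e. |z − z₀| < |d|.
Radius of convergence: R = |1 − z₀| = |-7| = 7 (distance from z₀ to the singularity z = 1).

c_0 = -1/7, c_1 = 1/49, c_2 = -1/343; R = 7.


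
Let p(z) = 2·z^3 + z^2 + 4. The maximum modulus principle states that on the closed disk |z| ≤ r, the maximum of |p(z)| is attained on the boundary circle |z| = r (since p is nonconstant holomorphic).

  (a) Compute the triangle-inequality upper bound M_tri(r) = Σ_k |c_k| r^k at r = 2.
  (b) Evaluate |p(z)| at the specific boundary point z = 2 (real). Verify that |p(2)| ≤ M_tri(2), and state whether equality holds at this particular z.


Coefficients: c_0 = 4, c_1 = 0, c_2 = 1, c_3 = 2. Radius r = 2.
Part (a). Triangle bound: M_tri(r) = Σ_k |c_k| r^k
  = |4|·2^0 + |0|·2^1 + |1|·2^2 + |2|·2^3
  = 4 + 0 + 4 + 16 = 24.
This bounds M(r) := max_{|z|=r} |p(z)| from above; equality holds iff all terms c_k z^k can be made to align in phase at a single z on |z|=r.
Part (b). At z = 2 (real, on the circle |z| = r):
  p(2) = (4)·2^0 + (0)·2^1 + (1)·2^2 + (2)·2^3 = 24.
  |p(2)| = 24.
Since all nonzero coefficients share the same sign, |p(2)| = 24 = M_tri(2); the triangle bound is attained at z = 2, so in fact M(r) = 24.

M_tri(2) = 24; |p(2)| = 24; equality at z=2: yes.


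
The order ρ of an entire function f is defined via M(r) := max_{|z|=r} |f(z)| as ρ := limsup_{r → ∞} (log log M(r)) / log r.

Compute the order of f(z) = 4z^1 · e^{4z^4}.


M(r) = max_{|z|=r} |4|·|z|^1·|e^{4z^4}| = 4·r^1 · e^{4r^4} (the factors attain their maxima compatibly on |z|=r). Then log M(r) = log 4 + 1·log r + 4r^4, dominated by the last term, so log log M(r) ~ 4·log r. The polynomial factor 4z^1 contributes only a log r term and does not affect the order. ρ = 4.
Therefore ρ = 4.

Order ρ = 4.


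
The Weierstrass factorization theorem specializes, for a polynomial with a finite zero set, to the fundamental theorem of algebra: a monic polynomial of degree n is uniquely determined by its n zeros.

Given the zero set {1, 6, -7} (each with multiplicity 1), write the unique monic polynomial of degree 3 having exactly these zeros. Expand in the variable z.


The polynomial is p(z) = ∏_{α ∈ S} (z − α), where S = {1, 6, -7}.
Expanding the product yields: p(z) = z^3 -43·z + 42.
The resulting polynomial has degree 3 and real coefficients as required.

p(z) = z^3 -43·z + 42.


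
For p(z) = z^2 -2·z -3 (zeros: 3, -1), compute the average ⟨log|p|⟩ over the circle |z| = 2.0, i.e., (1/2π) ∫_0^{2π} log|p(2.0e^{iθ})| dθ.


Zeros: -1, 3; r = 2.0.
Inside |z| < r: -1. Outside (|z| ≥ r): 3.
p(0) = -3, so log|p(0)| = log(3) = 1.0986.
Apply Jensen: I(r) = log|p(0)| + Σ_k log(r/|z_k|), summed over zeros inside |z| < r.
  log(r/|z_k|) for z_k = -1: log(2.0/1) = 0.6931
  Outside zeros (3) contribute nothing to the Jensen sum.
Sum over inside zeros: 0.6931.
I(r) = log|p(0)| + (inside sum) = 1.0986 + 0.6931 = 1.7918.
Note: since some zeros are outside |z| ≤ r, the simplified n·log(r) form does NOT apply — only the inside zeros contribute.

I(r) ≈ 1.7918.


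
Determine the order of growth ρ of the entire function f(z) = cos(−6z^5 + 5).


Write cos(w) = (e^{iw} ± e^{−iw})/(2 or 2i), so |cos(w)| ≤ e^{|w|}. With w = −6z^5 + 5, |w| ≤ 6r^5 + 5 on |z|=r, giving M(r) ≤ e^{6r^5 + 5} and ρ ≤ 5. For the lower bound, choose z on |z|=r with -6z^5 purely imaginary of modulus 6r^5; then |cos(−6z^5 + 5)| grows like e^{6r^5}/2, so ρ ≥ 5. Hence ρ = 5.
Therefore ρ = 5.

Order ρ = 5.


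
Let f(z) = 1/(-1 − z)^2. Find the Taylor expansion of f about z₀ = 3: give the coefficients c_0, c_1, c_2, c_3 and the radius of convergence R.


Let w = z − z₀, so z = z₀ + w.
Then -1 − z = -1 − (z₀ + w) = (-1 − z₀) − w = -4 − w.
f(z) = 1/(-4 − w)^2 = (1/(-4)^2) · (1 − w/(-4))^{−2}.
By the binomial series (1−u)^{−2} = Σ_{n≥0} C(n+1, 1) u^n for |u|<1, with u = w/(-4):
  c_n = C(n+1, 1) / (-4)^(n+2).
  c_0 = 1/(-4)^2 = 1/16.
  c_1 = 2/(-4)^3 = -1/32.
  c_2 = 3/(-4)^4 = 3/256.
  c_3 = 4/(-4)^5 = -1/256.
The series is valid for |w/d| < 1, i.e. |z − z₀| < |d|.
Radius of convergence: R = |-1 − z₀| = |-4| = 4 (distance from z₀ to the singularity z = -1).

c_0 = 1/16, c_1 = -1/32, c_2 = 3/256, c_3 = -1/256; R = 4.


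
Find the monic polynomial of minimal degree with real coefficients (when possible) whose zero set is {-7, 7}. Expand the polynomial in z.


The polynomial is p(z) = ∏_{α ∈ S} (z − α), where S = {-7, 7}.
Expanding the product yields: p(z) = z^2 -49.
The resulting polynomial has degree 2 and real coefficients as required.

p(z) = z^2 -49.


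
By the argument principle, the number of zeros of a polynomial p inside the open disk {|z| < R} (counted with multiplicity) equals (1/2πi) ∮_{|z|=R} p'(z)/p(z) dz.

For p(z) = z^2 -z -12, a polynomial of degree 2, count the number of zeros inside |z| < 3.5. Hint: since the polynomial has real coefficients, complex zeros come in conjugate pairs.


The zeros of p are: 4, -3.
Their magnitudes are: 4, 3.
Zeros with |z| < R = 3.5: -3.
Count = 1.
By the argument principle, (1/2πi) ∮_{|z|=R} p'(z)/p(z) dz equals exactly this count.

Number of zeros inside |z| < 3.5: 1.


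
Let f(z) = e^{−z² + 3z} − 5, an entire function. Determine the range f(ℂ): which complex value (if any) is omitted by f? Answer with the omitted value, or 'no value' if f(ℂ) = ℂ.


Little Picard bounds the complement of f(ℂ) to at most one point.
The exponent g(z) = −z² + 3z is a nonconstant polynomial, hence surjective onto ℂ. So e^{g(z)} takes every value in {e^w : w ∈ ℂ} = ℂ ∖ {0}. Adding -5 shifts the range to ℂ ∖ {-5}. f omits exactly -5.

Omitted value: -5.


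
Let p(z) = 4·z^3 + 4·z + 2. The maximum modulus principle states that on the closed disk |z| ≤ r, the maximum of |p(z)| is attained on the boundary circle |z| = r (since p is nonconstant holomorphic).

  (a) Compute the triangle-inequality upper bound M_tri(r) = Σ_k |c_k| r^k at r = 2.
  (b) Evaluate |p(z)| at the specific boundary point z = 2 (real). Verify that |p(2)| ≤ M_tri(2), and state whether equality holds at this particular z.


Coefficients: c_0 = 2, c_1 = 4, c_2 = 0, c_3 = 4. Radius r = 2.
Part (a). Triangle bound: M_tri(r) = Σ_k |c_k| r^k
  = |2|·2^0 + |4|·2^1 + |0|·2^2 + |4|·2^3
  = 2 + 8 + 0 + 32 = 42.
This bounds M(r) := max_{|z|=r} |p(z)| from above; equality holds iff all terms c_k z^k can be made to align in phase at a single z on |z|=r.
Part (b). At z = 2 (real, on the circle |z| = r):
  p(2) = (2)·2^0 + (4)·2^1 + (0)·2^2 + (4)·2^3 = 42.
  |p(2)| = 42.
Since all nonzero coefficients share the same sign, |p(2)| = 42 = M_tri(2); the triangle bound is attained at z = 2, so in fact M(r) = 42.

M_tri(2) = 42; |p(2)| = 42; equality at z=2: yes.


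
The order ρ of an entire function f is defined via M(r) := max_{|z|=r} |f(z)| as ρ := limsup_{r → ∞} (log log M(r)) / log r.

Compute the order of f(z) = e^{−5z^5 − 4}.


|e^{−5z^5 − 4}| = e^{Re(-5·z^5) + -4} ≤ e^{5|z|^5 + -4} = e^{5r^5 + -4} on |z| = r, so ρ ≤ 5. Choosing z on |z|=r so that -5·z^5 is real positive (always possible by picking arg z appropriately) gives |f(z)| = e^{5r^5 + -4}, matching the bound. The additive constant -4 does not affect log log M(r) ~ 5·log r. Hence ρ = 5.
Therefore ρ = 5.

Order ρ = 5.


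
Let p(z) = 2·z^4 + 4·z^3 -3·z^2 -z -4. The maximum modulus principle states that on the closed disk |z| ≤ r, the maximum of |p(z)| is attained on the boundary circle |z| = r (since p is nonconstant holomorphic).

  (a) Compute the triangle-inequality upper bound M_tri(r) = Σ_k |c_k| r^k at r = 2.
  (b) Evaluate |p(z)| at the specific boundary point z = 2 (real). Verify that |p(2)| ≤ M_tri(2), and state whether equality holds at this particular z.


Coefficients: c_0 = -4, c_1 = -1, c_2 = -3, c_3 = 4, c_4 = 2. Radius r = 2.
Part (a). Triangle bound: M_tri(r) = Σ_k |c_k| r^k
  = |-4|·2^0 + |-1|·2^1 + |-3|·2^2 + |4|·2^3 + |2|·2^4
  = 4 + 2 + 12 + 32 + 32 = 82.
This bounds M(r) := max_{|z|=r} |p(z)| from above; equality holds iff all terms c_k z^k can be made to align in phase at a single z on |z|=r.
Part (b). At z = 2 (real, on the circle |z| = r):
  p(2) = (-4)·2^0 + (-1)·2^1 + (-3)·2^2 + (4)·2^3 + (2)·2^4 = 46.
  |p(2)| = 46.
Check: |p(2)| = 46 ≤ 82 = M_tri(2). ✓ Equality does not hold at z = 2 (the coefficients have mixed signs, so the terms do not all align in phase there).

M_tri(2) = 82; |p(2)| = 46; equality at z=2: no.


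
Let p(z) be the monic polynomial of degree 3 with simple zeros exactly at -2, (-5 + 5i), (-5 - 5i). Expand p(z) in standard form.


The polynomial is p(z) = ∏_{α ∈ S} (z − α), where S = {-2, (-5 + 5i), (-5 - 5i)}.
Expanding the product yields: p(z) = z^3 + 12·z^2 + 70·z + 100.
Note conjugate pairs combine to real quadratics: (z − (-5+5i))(z − (-5−5i)) = z² + 10z + 50.
The resulting polynomial has degree 3 and real coefficients as required.

p(z) = z^3 + 12·z^2 + 70·z + 100.


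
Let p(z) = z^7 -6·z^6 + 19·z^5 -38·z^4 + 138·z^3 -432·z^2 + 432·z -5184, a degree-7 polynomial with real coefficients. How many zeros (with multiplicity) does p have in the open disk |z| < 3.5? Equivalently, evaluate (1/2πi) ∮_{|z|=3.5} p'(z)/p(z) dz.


The zeros of p are: (0 + 3i), (0 - 3i), 4, (-2 + 2i), (-2 - 2i), (3 + 3i), (3 - 3i).
Their magnitudes are: 3, 3, 4, 2.828, 2.828, 4.243, 4.243.
Zeros with |z| < R = 3.5: (0 + 3i), (0 - 3i), (-2 + 2i), (-2 - 2i).
Count = 4.
By the argument principle, (1/2πi) ∮_{|z|=R} p'(z)/p(z) dz equals exactly this count.

Number of zeros inside |z| < 3.5: 4.


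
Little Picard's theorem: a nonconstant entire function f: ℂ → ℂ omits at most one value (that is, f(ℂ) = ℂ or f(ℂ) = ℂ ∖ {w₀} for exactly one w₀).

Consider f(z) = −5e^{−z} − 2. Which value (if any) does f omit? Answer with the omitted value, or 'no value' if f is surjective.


Little Picard bounds the complement of f(ℂ) to at most one point.
e^{−z} is never zero on ℂ, so -5·e^{−z} takes every value in ℂ ∖ {0}. Adding -2 shifts the range to ℂ ∖ {-2}. Thus f omits exactly the value -2.

Omitted value: -2.


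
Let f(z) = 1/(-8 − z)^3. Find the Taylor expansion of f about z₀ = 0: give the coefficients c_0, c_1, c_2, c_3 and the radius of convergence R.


Let w = z − z₀, so z = z₀ + w.
Then -8 − z = -8 − (z₀ + w) = (-8 − z₀) − w = -8 − w.
f(z) = 1/(-8 − w)^3 = (1/(-8)^3) · (1 − w/(-8))^{−3}.
By the binomial series (1−u)^{−3} = Σ_{n≥0} C(n+2, 2) u^n for |u|<1, with u = w/(-8):
  c_n = C(n+2, 2) / (-8)^(n+3).
  c_0 = 1/(-8)^3 = -1/512.
  c_1 = 3/(-8)^4 = 3/4096.
  c_2 = 6/(-8)^5 = -3/16384.
  c_3 = 10/(-8)^6 = 5/131072.
The series is valid for |w/d| < 1, i.e. |z − z₀| < |d|.
Radius of convergence: R = |-8 − z₀| = |-8| = 8 (distance from z₀ to the singularity z = -8).

c_0 = -1/512, c_1 = 3/4096, c_2 = -3/16384, c_3 = 5/131072; R = 8.


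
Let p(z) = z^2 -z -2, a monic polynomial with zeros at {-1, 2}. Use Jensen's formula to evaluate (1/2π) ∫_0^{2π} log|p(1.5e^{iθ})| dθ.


Zeros: -1, 2; r = 1.5.
Inside |z| < r: -1. Outside (|z| ≥ r): 2.
p(0) = -2, so log|p(0)| = log(2) = 0.6931.
Apply Jensen: I(r) = log|p(0)| + Σ_k log(r/|z_k|), summed over zeros inside |z| < r.
  log(r/|z_k|) for z_k = -1: log(1.5/1) = 0.4055
  Outside zeros (2) contribute nothing to the Jensen sum.
Sum over inside zeros: 0.4055.
I(r) = log|p(0)| + (inside sum) = 0.6931 + 0.4055 = 1.0986.
Note: since some zeros are outside |z| ≤ r, the simplified n·log(r) form does NOT apply — only the inside zeros contribute.

I(r) ≈ 1.0986.


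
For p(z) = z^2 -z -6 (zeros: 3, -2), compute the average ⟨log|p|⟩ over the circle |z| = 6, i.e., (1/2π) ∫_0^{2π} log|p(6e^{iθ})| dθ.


Zeros: -2, 3; r = 6.
Inside |z| < r: -2, 3. Outside (|z| ≥ r): ∅.
p(0) = -6, so log|p(0)| = log(6) = 1.7918.
Apply Jensen: I(r) = log|p(0)| + Σ_k log(r/|z_k|), summed over zeros inside |z| < r.
  log(r/|z_k|) for z_k = 3: log(6/3) = 0.6931
  log(r/|z_k|) for z_k = -2: log(6/2) = 1.0986
Sum over inside zeros: 1.7918.
I(r) = log|p(0)| + (inside sum) = 1.7918 + 1.7918 = 3.5835.
Closed form (all zeros inside, monic): I(r) = n·log(r) = 2·log(6) = 3.5835. ✓

I(r) ≈ 3.5835.


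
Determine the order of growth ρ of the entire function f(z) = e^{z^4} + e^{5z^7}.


Each summand is entire of order 4 and 7 respectively (as in the single-exponential case). The order of a sum is at most the max of the orders, so ρ ≤ 7. For the lower bound: on |z|=r choose arg z so that 5z^7 is real positive; then |e^{5z^7}| = e^{5r^7} while |e^{1z^4}| ≤ e^{1r^4} = o(e^{5r^7}). So |f| ≥ e^{5r^7}(1 − o(1)) and ρ ≥ 7. Hence ρ = max(4, 7) = 7.
Therefore ρ = 7.

Order ρ = 7.


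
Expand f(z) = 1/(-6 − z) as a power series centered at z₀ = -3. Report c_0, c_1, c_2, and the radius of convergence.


Let w = z − z₀, so z = z₀ + w.
Then -6 − z = -6 − (z₀ + w) = (-6 − z₀) − w = -3 − w.
f(z) = 1/(-3 − w) = (1/(-3)) · 1/(1 − w/(-3)) = Σ_{n≥0} w^n / (-3)^(n+1).
So c_n = 1/(-3)^(n+1):
  c_0 = 1/(-3)^1 = -1/3.
  c_1 = 1/(-3)^2 = 1/9.
  c_2 = 1/(-3)^3 = -1/27.
The series is valid for |w/d| < 1, i.e. |z − z₀| < |d|.
Radius of convergence: R = |-6 − z₀| = |-3| = 3 (distance from z₀ to the singularity z = -6).

c_0 = -1/3, c_1 = 1/9, c_2 = -1/27; R = 3.


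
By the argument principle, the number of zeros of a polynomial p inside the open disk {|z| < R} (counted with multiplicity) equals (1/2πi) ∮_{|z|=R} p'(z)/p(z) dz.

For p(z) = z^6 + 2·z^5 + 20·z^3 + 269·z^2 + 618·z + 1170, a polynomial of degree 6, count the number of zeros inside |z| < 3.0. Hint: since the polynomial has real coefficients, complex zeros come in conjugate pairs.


The zeros of p are: (-3 + 2i), (-3 - 2i), (3 + 3i), (3 - 3i), (-1 + 2i), (-1 - 2i).
Their magnitudes are: 3.606, 3.606, 4.243, 4.243, 2.236, 2.236.
Zeros with |z| < R = 3.0: (-1 + 2i), (-1 - 2i).
Count = 2.
By the argument principle, (1/2πi) ∮_{|z|=R} p'(z)/p(z) dz equals exactly this count.

Number of zeros inside |z| < 3.0: 2.


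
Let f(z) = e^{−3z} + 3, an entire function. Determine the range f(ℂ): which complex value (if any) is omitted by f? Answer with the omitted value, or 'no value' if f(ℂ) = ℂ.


Little Picard bounds the complement of f(ℂ) to at most one point.
e^{−3z} is never zero on ℂ, so 1·e^{−3z} takes every value in ℂ ∖ {0}. Adding 3 shifts the range to ℂ ∖ {3}. Thus f omits exactly the value 3.

Omitted value: 3.


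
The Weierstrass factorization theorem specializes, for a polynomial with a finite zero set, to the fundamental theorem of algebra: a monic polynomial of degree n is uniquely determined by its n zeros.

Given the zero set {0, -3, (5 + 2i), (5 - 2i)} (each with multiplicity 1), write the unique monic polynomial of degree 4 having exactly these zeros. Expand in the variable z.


The polynomial is p(z) = ∏_{α ∈ S} (z − α), where S = {0, -3, (5 + 2i), (5 - 2i)}.
Expanding the product yields: p(z) = z^4 -7·z^3 -z^2 + 87·z.
Note conjugate pairs combine to real quadratics: (z − (5+2i))(z − (5−2i)) = z² − 10z + 29.
The resulting polynomial has degree 4 and real coefficients as required.

p(z) = z^4 -7·z^3 -z^2 + 87·z.


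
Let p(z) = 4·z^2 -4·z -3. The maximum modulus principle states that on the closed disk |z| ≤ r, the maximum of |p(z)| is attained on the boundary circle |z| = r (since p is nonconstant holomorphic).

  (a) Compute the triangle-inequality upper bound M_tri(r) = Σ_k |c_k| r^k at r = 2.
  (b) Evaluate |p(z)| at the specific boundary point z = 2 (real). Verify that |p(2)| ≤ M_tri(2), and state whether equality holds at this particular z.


Coefficients: c_0 = -3, c_1 = -4, c_2 = 4. Radius r = 2.
Part (a). Triangle bound: M_tri(r) = Σ_k |c_k| r^k
  = |-3|·2^0 + |-4|·2^1 + |4|·2^2
  = 3 + 8 + 16 = 27.
This bounds M(r) := max_{|z|=r} |p(z)| from above; equality holds iff all terms c_k z^k can be made to align in phase at a single z on |z|=r.
Part (b). At z = 2 (real, on the circle |z| = r):
  p(2) = (-3)·2^0 + (-4)·2^1 + (4)·2^2 = 5.
  |p(2)| = 5.
Check: |p(2)| = 5 ≤ 27 = M_tri(2). ✓ Equality does not hold at z = 2 (the coefficients have mixed signs, so the terms do not all align in phase there).

M_tri(2) = 27; |p(2)| = 5; equality at z=2: no.


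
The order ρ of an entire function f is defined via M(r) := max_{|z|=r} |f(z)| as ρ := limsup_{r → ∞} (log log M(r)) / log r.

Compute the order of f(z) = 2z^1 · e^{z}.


M(r) = max_{|z|=r} |2|·|z|^1·|e^{z}| = 2·r^1 · e^{1r^1} (the factors attain their maxima compatibly on |z|=r). Then log M(r) = log 2 + 1·log r + 1r^1, dominated by the last term, so log log M(r) ~ 1·log r. The polynomial factor 2z^1 contributes only a log r term and does not affect the order. ρ = 1.
Therefore ρ = 1.

Order ρ = 1.


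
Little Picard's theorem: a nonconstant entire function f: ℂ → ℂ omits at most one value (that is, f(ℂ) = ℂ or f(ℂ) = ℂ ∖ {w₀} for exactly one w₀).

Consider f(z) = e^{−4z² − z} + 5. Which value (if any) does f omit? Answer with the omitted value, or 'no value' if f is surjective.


Little Picard bounds the complement of f(ℂ) to at most one point.
The exponent g(z) = −4z² − z is a nonconstant polynomial, hence surjective onto ℂ. So e^{g(z)} takes every value in {e^w : w ∈ ℂ} = ℂ ∖ {0}. Adding 5 shifts the range to ℂ ∖ {5}. f omits exactly 5.

Omitted value: 5.


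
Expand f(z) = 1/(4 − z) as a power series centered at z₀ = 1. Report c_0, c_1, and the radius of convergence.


Let w = z − z₀, so z = z₀ + w.
Then 4 − z = 4 − (z₀ + w) = (4 − z₀) − w = 3 − w.
f(z) = 1/(3 − w) = (1/(3)) · 1/(1 − w/(3)) = Σ_{n≥0} w^n / (3)^(n+1).
So c_n = 1/(3)^(n+1):
  c_0 = 1/(3)^1 = 1/3.
  c_1 = 1/(3)^2 = 1/9.
The series is valid for |w/d| < 1, i.e. |z − z₀| < |d|.
Radius of convergence: R = |4 − z₀| = |3| = 3 (distance from z₀ to the singularity z = 4).

c_0 = 1/3, c_1 = 1/9; R = 3.


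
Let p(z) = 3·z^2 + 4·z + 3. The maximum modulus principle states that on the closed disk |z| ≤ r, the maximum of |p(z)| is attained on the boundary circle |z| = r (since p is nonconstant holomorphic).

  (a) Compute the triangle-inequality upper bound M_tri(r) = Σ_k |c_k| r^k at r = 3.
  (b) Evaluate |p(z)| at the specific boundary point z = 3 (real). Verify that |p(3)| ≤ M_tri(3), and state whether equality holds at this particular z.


Coefficients: c_0 = 3, c_1 = 4, c_2 = 3. Radius r = 3.
Part (a). Triangle bound: M_tri(r) = Σ_k |c_k| r^k
  = |3|·3^0 + |4|·3^1 + |3|·3^2
  = 3 + 12 + 27 = 42.
This bounds M(r) := max_{|z|=r} |p(z)| from above; equality holds iff all terms c_k z^k can be made to align in phase at a single z on |z|=r.
Part (b). At z = 3 (real, on the circle |z| = r):
  p(3) = (3)·3^0 + (4)·3^1 + (3)·3^2 = 42.
  |p(3)| = 42.
Since all nonzero coefficients share the same sign, |p(3)| = 42 = M_tri(3); the triangle bound is attained at z = 3, so in fact M(r) = 42.

M_tri(3) = 42; |p(3)| = 42; equality at z=3: yes.


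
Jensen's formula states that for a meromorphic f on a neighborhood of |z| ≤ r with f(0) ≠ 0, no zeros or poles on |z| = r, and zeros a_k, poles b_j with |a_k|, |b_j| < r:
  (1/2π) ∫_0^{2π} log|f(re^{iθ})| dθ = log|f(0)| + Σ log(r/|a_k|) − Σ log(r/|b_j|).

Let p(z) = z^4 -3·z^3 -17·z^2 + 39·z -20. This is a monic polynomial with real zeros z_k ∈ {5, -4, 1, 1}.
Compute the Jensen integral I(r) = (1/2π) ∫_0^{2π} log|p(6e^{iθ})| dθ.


Zeros: -4, 1, 1, 5; r = 6.
Inside |z| < r: -4, 1, 1, 5. Outside (|z| ≥ r): ∅.
p(0) = -20, so log|p(0)| = log(20) = 2.9957.
Apply Jensen: I(r) = log|p(0)| + Σ_k log(r/|z_k|), summed over zeros inside |z| < r.
  log(r/|z_k|) for z_k = 5: log(6/5) = 0.1823
  log(r/|z_k|) for z_k = -4: log(6/4) = 0.4055
  log(r/|z_k|) for z_k = 1: log(6/1) = 1.7918
  log(r/|z_k|) for z_k = 1: log(6/1) = 1.7918
Sum over inside zeros: 4.1713.
I(r) = log|p(0)| + (inside sum) = 2.9957 + 4.1713 = 7.1670.
Closed form (all zeros inside, monic): I(r) = n·log(r) = 4·log(6) = 7.1670. ✓

I(r) ≈ 7.1670.


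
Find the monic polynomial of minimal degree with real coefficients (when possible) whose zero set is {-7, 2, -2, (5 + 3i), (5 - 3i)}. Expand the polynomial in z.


The polynomial is p(z) = ∏_{α ∈ S} (z − α), where S = {-7, 2, -2, (5 + 3i), (5 - 3i)}.
Expanding the product yields: p(z) = z^5 -3·z^4 -40·z^3 + 250·z^2 + 144·z -952.
Note conjugate pairs combine to real quadratics: (z − (5+3i))(z − (5−3i)) = z² − 10z + 34.
The resulting polynomial has degree 5 and real coefficients as required.

p(z) = z^5 -3·z^4 -40·z^3 + 250·z^2 + 144·z -952.


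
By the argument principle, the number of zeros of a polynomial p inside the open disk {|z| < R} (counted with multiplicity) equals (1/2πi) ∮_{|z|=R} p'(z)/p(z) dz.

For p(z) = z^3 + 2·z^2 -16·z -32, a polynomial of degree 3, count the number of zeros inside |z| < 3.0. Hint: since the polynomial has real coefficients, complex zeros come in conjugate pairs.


The zeros of p are: 4, -2, -4.
Their magnitudes are: 4, 2, 4.
Zeros with |z| < R = 3.0: -2.
Count = 1.
By the argument principle, (1/2πi) ∮_{|z|=R} p'(z)/p(z) dz equals exactly this count.

Number of zeros inside |z| < 3.0: 1.


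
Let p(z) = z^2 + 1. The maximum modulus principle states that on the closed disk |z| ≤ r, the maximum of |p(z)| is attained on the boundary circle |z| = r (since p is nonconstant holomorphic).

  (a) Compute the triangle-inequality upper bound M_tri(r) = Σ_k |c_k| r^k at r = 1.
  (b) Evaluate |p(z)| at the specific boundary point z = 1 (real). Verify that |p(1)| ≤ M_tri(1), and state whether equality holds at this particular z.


Coefficients: c_0 = 1, c_1 = 0, c_2 = 1. Radius r = 1.
Part (a). Triangle bound: M_tri(r) = Σ_k |c_k| r^k
  = |1|·1^0 + |0|·1^1 + |1|·1^2
  = 1 + 0 + 1 = 2.
This bounds M(r) := max_{|z|=r} |p(z)| from above; equality holds iff all terms c_k z^k can be made to align in phase at a single z on |z|=r.
Part (b). At z = 1 (real, on the circle |z| = r):
  p(1) = (1)·1^0 + (0)·1^1 + (1)·1^2 = 2.
  |p(1)| = 2.
Since all nonzero coefficients share the same sign, |p(1)| = 2 = M_tri(1); the triangle bound is attained at z = 1, so in fact M(r) = 2.

M_tri(1) = 2; |p(1)| = 2; equality at z=1: yes.


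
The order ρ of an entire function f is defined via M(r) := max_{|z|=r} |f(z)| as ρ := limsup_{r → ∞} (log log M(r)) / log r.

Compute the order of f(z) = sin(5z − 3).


sin(w) is a linear combination of e^{iw} and e^{−iw} (or e^w, e^{−w} in the hyperbolic case), so |sin(w)| ≤ e^{|w|}. With w = 5z − 3, |w| ≤ 5|z| + 3 = 5r + 3 on |z| = r, giving M(r) ≤ e^{5r + 3}, so ρ ≤ 1. On a suitable ray (z = it for sin/cos; z = t for sinh/cosh, t real → ∞), |sin(5z − 3)| grows like e^{5|t|}/2, so ρ ≥ 1. Hence ρ = 1.
Therefore ρ = 1.

Order ρ = 1.


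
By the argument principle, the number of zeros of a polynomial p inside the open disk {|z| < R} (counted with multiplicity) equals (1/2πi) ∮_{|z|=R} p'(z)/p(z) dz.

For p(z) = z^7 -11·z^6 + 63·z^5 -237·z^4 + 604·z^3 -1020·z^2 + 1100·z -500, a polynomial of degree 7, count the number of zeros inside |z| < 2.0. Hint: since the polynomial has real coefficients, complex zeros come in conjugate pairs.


The zeros of p are: (1 + 2i), (1 - 2i), (3 + 1i), (3 - 1i), 1, (1 + 3i), (1 - 3i).
Their magnitudes are: 2.236, 2.236, 3.162, 3.162, 1, 3.162, 3.162.
Zeros with |z| < R = 2.0: 1.
Count = 1.
By the argument principle, (1/2πi) ∮_{|z|=R} p'(z)/p(z) dz equals exactly this count.

Number of zeros inside |z| < 2.0: 1.


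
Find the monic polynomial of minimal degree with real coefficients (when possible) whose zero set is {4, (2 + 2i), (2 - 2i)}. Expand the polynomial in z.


The polynomial is p(z) = ∏_{α ∈ S} (z − α), where S = {4, (2 + 2i), (2 - 2i)}.
Expanding the product yields: p(z) = z^3 -8·z^2 + 24·z -32.
Note conjugate pairs combine to real quadratics: (z − (2+2i))(z − (2−2i)) = z² − 4z + 8.
The resulting polynomial has degree 3 and real coefficients as required.

p(z) = z^3 -8·z^2 + 24·z -32.
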